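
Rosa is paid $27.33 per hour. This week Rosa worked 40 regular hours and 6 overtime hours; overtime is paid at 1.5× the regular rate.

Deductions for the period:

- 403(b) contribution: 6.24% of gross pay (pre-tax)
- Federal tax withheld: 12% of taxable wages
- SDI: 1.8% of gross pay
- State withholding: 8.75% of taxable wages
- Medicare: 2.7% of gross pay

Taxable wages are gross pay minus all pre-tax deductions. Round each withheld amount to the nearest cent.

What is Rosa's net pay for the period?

Regular pay: 40 × $27.33 = $1,093.20
Overtime pay: 6 × $27.33 × 1.5 = $245.97
Gross pay = $1,093.20 + $245.97 = $1,339.17
403(b) contribution: $1,339.17 × 0.0624 = $83.56
Taxable wages = $1,339.17 − $83.56 = $1,255.61
Federal tax withheld: $1,255.61 × 0.12 = $150.67
State withholding: $1,255.61 × 0.0875 = $109.87
Medicare: $1,339.17 × 0.027 = $36.16
SDI: $1,339.17 × 0.018 = $24.11
Total deductions = $83.56 + $150.67 + $109.87 + $36.16 + $24.11 = $404.37
Net pay = $1,339.17 − $404.37 = $934.80

$934.80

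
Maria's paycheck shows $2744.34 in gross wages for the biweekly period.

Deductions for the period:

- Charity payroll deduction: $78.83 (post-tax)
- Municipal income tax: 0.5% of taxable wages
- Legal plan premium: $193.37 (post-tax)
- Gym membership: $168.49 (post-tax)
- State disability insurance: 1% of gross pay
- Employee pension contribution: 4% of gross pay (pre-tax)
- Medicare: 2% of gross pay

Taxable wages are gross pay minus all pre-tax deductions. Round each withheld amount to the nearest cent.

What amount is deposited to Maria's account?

$2098.38

Employee pension contribution: $2744.34 × 0.04 = $109.77
Taxable wages = $2744.34 − $109.77 = $2634.57
Municipal income tax: $2634.57 × 0.005 = $13.17
State disability insurance: $2744.34 × 0.01 = $27.44
Medicare: $2744.34 × 0.02 = $54.89
Gym membership: $168.49
Legal plan premium: $193.37
Charity payroll deduction: $78.83
Total deductions = $109.77 + $13.17 + $27.44 + $54.89 + $168.49 + $193.37 + $78.83 = $645.96
Net pay = $2744.34 − $645.96 = $2098.38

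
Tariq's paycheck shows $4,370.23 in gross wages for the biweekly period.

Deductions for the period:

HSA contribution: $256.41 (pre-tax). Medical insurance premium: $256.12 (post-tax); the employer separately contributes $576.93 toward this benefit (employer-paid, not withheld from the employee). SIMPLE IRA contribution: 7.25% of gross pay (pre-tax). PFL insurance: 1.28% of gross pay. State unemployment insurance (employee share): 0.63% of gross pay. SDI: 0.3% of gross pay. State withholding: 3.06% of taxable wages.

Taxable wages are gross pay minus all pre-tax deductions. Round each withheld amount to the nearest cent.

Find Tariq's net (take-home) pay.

$3,328.09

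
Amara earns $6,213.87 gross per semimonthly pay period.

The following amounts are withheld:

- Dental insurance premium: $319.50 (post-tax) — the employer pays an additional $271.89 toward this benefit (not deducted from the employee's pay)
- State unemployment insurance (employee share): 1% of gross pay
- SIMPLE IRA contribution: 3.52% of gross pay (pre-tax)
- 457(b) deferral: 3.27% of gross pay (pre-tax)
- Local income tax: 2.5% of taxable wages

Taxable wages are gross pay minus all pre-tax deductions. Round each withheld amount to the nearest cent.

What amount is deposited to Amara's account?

457(b) deferral: $6,213.87 × 0.0327 = $203.19
SIMPLE IRA contribution: $6,213.87 × 0.0352 = $218.73
Pre-tax total = $203.19 + $218.73 = $421.92
Taxable wages = $6,213.87 − $421.92 = $5,791.95
Local income tax: $5,791.95 × 0.025 = $144.80
State unemployment insurance (employee share): $6,213.87 × 0.01 = $62.14
Dental insurance premium: $319.50
(Employer's $271.89 toward dental insurance premium is not withheld from the employee.)
Total deductions = $203.19 + $218.73 + $144.80 + $62.14 + $319.50 = $948.36
Net pay = $6,213.87 − $948.36 = $5,265.51

$5,265.51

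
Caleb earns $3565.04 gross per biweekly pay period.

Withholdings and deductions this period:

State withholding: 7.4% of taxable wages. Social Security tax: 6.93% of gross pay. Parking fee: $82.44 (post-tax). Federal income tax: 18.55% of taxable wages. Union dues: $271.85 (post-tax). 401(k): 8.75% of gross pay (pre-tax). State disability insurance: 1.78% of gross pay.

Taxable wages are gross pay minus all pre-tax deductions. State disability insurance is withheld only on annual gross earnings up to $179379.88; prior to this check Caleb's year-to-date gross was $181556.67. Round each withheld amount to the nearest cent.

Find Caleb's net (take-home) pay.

$1807.57

401(k): $3565.04 × 0.0875 = $311.94
Taxable wages = $3565.04 − $311.94 = $3253.10
State withholding: $3253.10 × 0.074 = $240.73
Federal income tax: $3253.10 × 0.1855 = $603.45
State disability insurance: annual cap $179379.88 already reached (YTD $181556.67), so $0.00
Social Security tax: $3565.04 × 0.0693 = $247.06
Union dues: $271.85
Parking fee: $82.44
Total deductions = $311.94 + $240.73 + $603.45 + $0.00 + $247.06 + $271.85 + $82.44 = $1757.47
Net pay = $3565.04 − $1757.47 = $1807.57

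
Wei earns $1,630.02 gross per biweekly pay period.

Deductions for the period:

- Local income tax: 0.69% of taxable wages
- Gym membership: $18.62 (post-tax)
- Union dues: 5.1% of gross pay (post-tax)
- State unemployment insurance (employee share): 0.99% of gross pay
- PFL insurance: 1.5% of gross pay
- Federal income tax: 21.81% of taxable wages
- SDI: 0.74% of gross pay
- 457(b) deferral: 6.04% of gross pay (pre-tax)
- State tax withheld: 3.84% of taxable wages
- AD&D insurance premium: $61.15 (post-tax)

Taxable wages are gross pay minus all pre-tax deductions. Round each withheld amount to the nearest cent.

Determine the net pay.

457(b) deferral: $1,630.02 × 0.0604 = $98.45
Taxable wages = $1,630.02 − $98.45 = $1,531.57
Federal income tax: $1,531.57 × 0.2181 = $334.04
State tax withheld: $1,531.57 × 0.0384 = $58.81
Local income tax: $1,531.57 × 0.0069 = $10.57
SDI: $1,630.02 × 0.0074 = $12.06
State unemployment insurance (employee share): $1,630.02 × 0.0099 = $16.14
PFL insurance: $1,630.02 × 0.015 = $24.45
AD&D insurance premium: $61.15
Gym membership: $18.62
Union dues: $1,630.02 × 0.051 = $83.13
Total deductions = $98.45 + $334.04 + $58.81 + $10.57 + $12.06 + $16.14 + $24.45 + $61.15 + $18.62 + $83.13 = $717.42
Net pay = $1,630.02 − $717.42 = $912.60

$912.60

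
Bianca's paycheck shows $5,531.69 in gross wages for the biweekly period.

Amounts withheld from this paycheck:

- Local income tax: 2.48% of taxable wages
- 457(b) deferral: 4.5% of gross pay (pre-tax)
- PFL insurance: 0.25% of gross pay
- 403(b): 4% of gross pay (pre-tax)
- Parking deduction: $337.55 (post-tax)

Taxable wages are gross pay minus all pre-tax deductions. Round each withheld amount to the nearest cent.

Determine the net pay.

403(b): $5,531.69 × 0.04 = $221.27
457(b) deferral: $5,531.69 × 0.045 = $248.93
Pre-tax total = $221.27 + $248.93 = $470.20
Taxable wages = $5,531.69 − $470.20 = $5,061.49
Local income tax: $5,061.49 × 0.0248 = $125.52
PFL insurance: $5,531.69 × 0.0025 = $13.83
Parking deduction: $337.55
Total deductions = $221.27 + $248.93 + $125.52 + $13.83 + $337.55 = $947.10
Net pay = $5,531.69 − $947.10 = $4,584.59

$4,584.59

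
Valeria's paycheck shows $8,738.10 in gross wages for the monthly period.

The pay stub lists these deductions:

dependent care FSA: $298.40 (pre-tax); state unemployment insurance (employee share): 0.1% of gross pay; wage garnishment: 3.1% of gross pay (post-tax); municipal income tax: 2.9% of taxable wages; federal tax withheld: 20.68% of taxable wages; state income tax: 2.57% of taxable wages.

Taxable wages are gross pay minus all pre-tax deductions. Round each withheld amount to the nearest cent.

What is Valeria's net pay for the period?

$5,953.10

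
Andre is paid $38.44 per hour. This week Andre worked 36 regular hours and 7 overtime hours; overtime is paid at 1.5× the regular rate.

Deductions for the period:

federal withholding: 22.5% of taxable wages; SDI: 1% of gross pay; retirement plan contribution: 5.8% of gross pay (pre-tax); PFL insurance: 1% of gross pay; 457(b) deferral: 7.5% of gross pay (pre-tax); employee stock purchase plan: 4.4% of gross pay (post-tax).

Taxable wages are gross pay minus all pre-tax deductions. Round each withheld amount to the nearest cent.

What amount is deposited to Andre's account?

$1,086.65

Regular pay: 36 × $38.44 = $1,383.84
Overtime pay: 7 × $38.44 × 1.5 = $403.62
Gross pay = $1,383.84 + $403.62 = $1,787.46
457(b) deferral: $1,787.46 × 0.075 = $134.06
Retirement plan contribution: $1,787.46 × 0.058 = $103.67
Pre-tax total = $134.06 + $103.67 = $237.73
Taxable wages = $1,787.46 − $237.73 = $1,549.73
Federal withholding: $1,549.73 × 0.225 = $348.69
PFL insurance: $1,787.46 × 0.01 = $17.87
SDI: $1,787.46 × 0.01 = $17.87
Employee stock purchase plan: $1,787.46 × 0.044 = $78.65
Total deductions = $134.06 + $103.67 + $348.69 + $17.87 + $17.87 + $78.65 = $700.81
Net pay = $1,787.46 − $700.81 = $1,086.65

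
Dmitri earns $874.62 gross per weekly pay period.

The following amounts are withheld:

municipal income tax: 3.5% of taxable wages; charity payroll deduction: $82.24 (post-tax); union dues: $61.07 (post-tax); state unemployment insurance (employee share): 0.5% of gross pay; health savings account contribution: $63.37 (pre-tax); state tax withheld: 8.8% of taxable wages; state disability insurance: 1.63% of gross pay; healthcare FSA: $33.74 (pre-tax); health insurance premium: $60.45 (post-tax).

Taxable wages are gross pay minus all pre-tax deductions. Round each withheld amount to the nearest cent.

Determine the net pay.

$459.49

Health savings account contribution: $63.37
Healthcare FSA: $33.74
Pre-tax total = $63.37 + $33.74 = $97.11
Taxable wages = $874.62 − $97.11 = $777.51
Municipal income tax: $777.51 × 0.035 = $27.21
State tax withheld: $777.51 × 0.088 = $68.42
State unemployment insurance (employee share): $874.62 × 0.005 = $4.37
State disability insurance: $874.62 × 0.0163 = $14.26
Health insurance premium: $60.45
Union dues: $61.07
Charity payroll deduction: $82.24
Total deductions = $63.37 + $33.74 + $27.21 + $68.42 + $4.37 + $14.26 + $60.45 + $61.07 + $82.24 = $415.13
Net pay = $874.62 − $415.13 = $459.49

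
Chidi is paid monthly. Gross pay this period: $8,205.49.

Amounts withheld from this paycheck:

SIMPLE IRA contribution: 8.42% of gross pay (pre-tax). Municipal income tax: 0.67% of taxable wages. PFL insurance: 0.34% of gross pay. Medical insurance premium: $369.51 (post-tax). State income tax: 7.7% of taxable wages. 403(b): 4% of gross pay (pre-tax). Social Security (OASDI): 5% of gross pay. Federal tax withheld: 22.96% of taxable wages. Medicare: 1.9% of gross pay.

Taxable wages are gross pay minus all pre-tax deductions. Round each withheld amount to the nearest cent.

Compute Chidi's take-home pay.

$3,971.30

SIMPLE IRA contribution: $8,205.49 × 0.0842 = $690.90
403(b): $8,205.49 × 0.04 = $328.22
Pre-tax total = $690.90 + $328.22 = $1,019.12
Taxable wages = $8,205.49 − $1,019.12 = $7,186.37
State income tax: $7,186.37 × 0.077 = $553.35
Federal tax withheld: $7,186.37 × 0.2296 = $1,649.99
Municipal income tax: $7,186.37 × 0.0067 = $48.15
PFL insurance: $8,205.49 × 0.0034 = $27.90
Social Security (OASDI): $8,205.49 × 0.05 = $410.27
Medicare: $8,205.49 × 0.019 = $155.90
Medical insurance premium: $369.51
Total deductions = $690.90 + $328.22 + $553.35 + $1,649.99 + $48.15 + $27.90 + $410.27 + $155.90 + $369.51 = $4,234.19
Net pay = $8,205.49 − $4,234.19 = $3,971.30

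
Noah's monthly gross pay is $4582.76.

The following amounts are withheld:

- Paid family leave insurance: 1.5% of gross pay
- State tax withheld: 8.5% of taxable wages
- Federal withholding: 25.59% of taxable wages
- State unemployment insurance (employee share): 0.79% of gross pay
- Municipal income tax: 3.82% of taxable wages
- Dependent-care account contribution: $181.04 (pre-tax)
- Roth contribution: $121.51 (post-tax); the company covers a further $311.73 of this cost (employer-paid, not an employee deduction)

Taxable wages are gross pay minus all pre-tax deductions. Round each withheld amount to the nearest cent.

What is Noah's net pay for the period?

$2506.57

Dependent-care account contribution: $181.04
Taxable wages = $4582.76 − $181.04 = $4401.72
Federal withholding: $4401.72 × 0.2559 = $1126.40
Municipal income tax: $4401.72 × 0.0382 = $168.15
State tax withheld: $4401.72 × 0.085 = $374.15
State unemployment insurance (employee share): $4582.76 × 0.0079 = $36.20
Paid family leave insurance: $4582.76 × 0.015 = $68.74
Roth contribution: $121.51
(Employer's $311.73 toward Roth contribution is not withheld from the employee.)
Total deductions = $181.04 + $1126.40 + $168.15 + $374.15 + $36.20 + $68.74 + $121.51 = $2076.19
Net pay = $4582.76 − $2076.19 = $2506.57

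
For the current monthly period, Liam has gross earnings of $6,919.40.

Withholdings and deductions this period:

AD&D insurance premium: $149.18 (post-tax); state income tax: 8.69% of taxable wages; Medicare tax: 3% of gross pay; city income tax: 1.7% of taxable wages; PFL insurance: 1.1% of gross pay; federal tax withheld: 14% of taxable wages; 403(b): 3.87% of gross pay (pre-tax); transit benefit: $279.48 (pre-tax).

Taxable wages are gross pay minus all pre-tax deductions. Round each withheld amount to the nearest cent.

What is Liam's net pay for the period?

$4,385.10

403(b): $6,919.40 × 0.0387 = $267.78
Transit benefit: $279.48
Pre-tax total = $267.78 + $279.48 = $547.26
Taxable wages = $6,919.40 − $547.26 = $6,372.14
City income tax: $6,372.14 × 0.017 = $108.33
State income tax: $6,372.14 × 0.0869 = $553.74
Federal tax withheld: $6,372.14 × 0.14 = $892.10
PFL insurance: $6,919.40 × 0.011 = $76.11
Medicare tax: $6,919.40 × 0.03 = $207.58
AD&D insurance premium: $149.18
Total deductions = $267.78 + $279.48 + $108.33 + $553.74 + $892.10 + $76.11 + $207.58 + $149.18 = $2,534.30
Net pay = $6,919.40 − $2,534.30 = $4,385.10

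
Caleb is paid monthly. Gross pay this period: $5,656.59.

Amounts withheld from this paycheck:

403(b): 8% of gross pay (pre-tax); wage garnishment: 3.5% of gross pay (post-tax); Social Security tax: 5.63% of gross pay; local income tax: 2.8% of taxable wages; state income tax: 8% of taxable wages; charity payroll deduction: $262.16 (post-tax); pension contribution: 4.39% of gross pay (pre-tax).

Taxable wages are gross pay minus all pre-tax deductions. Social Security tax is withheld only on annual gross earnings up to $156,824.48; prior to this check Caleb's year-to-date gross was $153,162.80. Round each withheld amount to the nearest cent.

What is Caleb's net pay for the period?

403(b): $5,656.59 × 0.08 = $452.53
Pension contribution: $5,656.59 × 0.0439 = $248.32
Pre-tax total = $452.53 + $248.32 = $700.85
Taxable wages = $5,656.59 − $700.85 = $4,955.74
Local income tax: $4,955.74 × 0.028 = $138.76
State income tax: $4,955.74 × 0.08 = $396.46
Social Security tax: only $156,824.48 − $153,162.80 = $3,661.68 of this check is subject → $3,661.68 × 0.0563 = $206.15
Wage garnishment: $5,656.59 × 0.035 = $197.98
Charity payroll deduction: $262.16
Total deductions = $452.53 + $248.32 + $138.76 + $396.46 + $206.15 + $197.98 + $262.16 = $1,902.36
Net pay = $5,656.59 − $1,902.36 = $3,754.23

$3,754.23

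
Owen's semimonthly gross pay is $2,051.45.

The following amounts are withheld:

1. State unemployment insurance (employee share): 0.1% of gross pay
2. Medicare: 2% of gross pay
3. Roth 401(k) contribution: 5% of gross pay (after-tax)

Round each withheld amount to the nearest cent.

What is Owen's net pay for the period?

State unemployment insurance (employee share): $2,051.45 × 0.001 = $2.05
Medicare: $2,051.45 × 0.02 = $41.03
Roth 401(k) contribution: $2,051.45 × 0.05 = $102.57
Total deductions = $2.05 + $41.03 + $102.57 = $145.65
Net pay = $2,051.45 − $145.65 = $1,905.80

$1,905.80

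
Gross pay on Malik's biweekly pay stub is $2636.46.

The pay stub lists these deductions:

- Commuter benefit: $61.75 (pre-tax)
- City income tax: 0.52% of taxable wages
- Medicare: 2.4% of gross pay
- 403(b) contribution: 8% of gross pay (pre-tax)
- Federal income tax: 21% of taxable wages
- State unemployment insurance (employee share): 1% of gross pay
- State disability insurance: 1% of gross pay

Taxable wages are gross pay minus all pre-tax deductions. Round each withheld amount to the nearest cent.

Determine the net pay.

403(b) contribution: $2636.46 × 0.08 = $210.92
Commuter benefit: $61.75
Pre-tax total = $210.92 + $61.75 = $272.67
Taxable wages = $2636.46 − $272.67 = $2363.79
City income tax: $2363.79 × 0.0052 = $12.29
Federal income tax: $2363.79 × 0.21 = $496.40
Medicare: $2636.46 × 0.024 = $63.28
State disability insurance: $2636.46 × 0.01 = $26.36
State unemployment insurance (employee share): $2636.46 × 0.01 = $26.36
Total deductions = $210.92 + $61.75 + $12.29 + $496.40 + $63.28 + $26.36 + $26.36 = $897.36
Net pay = $2636.46 − $897.36 = $1739.10

$1739.10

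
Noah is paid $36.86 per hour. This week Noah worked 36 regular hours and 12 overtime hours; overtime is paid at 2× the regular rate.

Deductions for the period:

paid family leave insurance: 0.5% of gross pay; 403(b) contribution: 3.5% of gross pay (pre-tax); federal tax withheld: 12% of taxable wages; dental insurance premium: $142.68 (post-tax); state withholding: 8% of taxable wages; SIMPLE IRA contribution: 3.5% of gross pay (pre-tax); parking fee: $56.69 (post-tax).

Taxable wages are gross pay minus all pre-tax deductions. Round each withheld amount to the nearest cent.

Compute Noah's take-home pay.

Regular pay: 36 × $36.86 = $1,326.96
Overtime pay: 12 × $36.86 × 2 = $884.64
Gross pay = $1,326.96 + $884.64 = $2,211.60
403(b) contribution: $2,211.60 × 0.035 = $77.41
SIMPLE IRA contribution: $2,211.60 × 0.035 = $77.41
Pre-tax total = $77.41 + $77.41 = $154.82
Taxable wages = $2,211.60 − $154.82 = $2,056.78
State withholding: $2,056.78 × 0.08 = $164.54
Federal tax withheld: $2,056.78 × 0.12 = $246.81
Paid family leave insurance: $2,211.60 × 0.005 = $11.06
Parking fee: $56.69
Dental insurance premium: $142.68
Total deductions = $77.41 + $77.41 + $164.54 + $246.81 + $11.06 + $56.69 + $142.68 = $776.60
Net pay = $2,211.60 − $776.60 = $1,435.00

$1,435.00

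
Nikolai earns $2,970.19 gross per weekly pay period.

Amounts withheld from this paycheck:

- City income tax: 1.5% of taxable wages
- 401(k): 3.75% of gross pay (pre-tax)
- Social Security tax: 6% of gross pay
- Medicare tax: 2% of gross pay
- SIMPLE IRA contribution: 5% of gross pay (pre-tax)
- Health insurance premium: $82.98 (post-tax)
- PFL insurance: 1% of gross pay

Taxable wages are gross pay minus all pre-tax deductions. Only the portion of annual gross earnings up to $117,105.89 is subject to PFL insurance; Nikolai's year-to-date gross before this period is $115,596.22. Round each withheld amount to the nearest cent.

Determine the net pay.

$2,333.96

SIMPLE IRA contribution: $2,970.19 × 0.05 = $148.51
401(k): $2,970.19 × 0.0375 = $111.38
Pre-tax total = $148.51 + $111.38 = $259.89
Taxable wages = $2,970.19 − $259.89 = $2,710.30
City income tax: $2,710.30 × 0.015 = $40.65
Medicare tax: $2,970.19 × 0.02 = $59.40
Social Security tax: $2,970.19 × 0.06 = $178.21
PFL insurance: only $117,105.89 − $115,596.22 = $1,509.67 of this check is subject → $1,509.67 × 0.01 = $15.10
Health insurance premium: $82.98
Total deductions = $148.51 + $111.38 + $40.65 + $59.40 + $178.21 + $15.10 + $82.98 = $636.23
Net pay = $2,970.19 − $636.23 = $2,333.96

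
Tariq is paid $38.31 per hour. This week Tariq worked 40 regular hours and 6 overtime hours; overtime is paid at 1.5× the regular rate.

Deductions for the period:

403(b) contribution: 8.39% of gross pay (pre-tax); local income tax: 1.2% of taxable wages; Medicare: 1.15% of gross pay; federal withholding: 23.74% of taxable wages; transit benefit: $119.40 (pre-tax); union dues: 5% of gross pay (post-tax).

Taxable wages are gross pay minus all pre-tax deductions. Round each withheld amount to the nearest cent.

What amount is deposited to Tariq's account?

$1,085.73

Regular pay: 40 × $38.31 = $1,532.40
Overtime pay: 6 × $38.31 × 1.5 = $344.79
Gross pay = $1,532.40 + $344.79 = $1,877.19
403(b) contribution: $1,877.19 × 0.0839 = $157.50
Transit benefit: $119.40
Pre-tax total = $157.50 + $119.40 = $276.90
Taxable wages = $1,877.19 − $276.90 = $1,600.29
Federal withholding: $1,600.29 × 0.2374 = $379.91
Local income tax: $1,600.29 × 0.012 = $19.20
Medicare: $1,877.19 × 0.0115 = $21.59
Union dues: $1,877.19 × 0.05 = $93.86
Total deductions = $157.50 + $119.40 + $379.91 + $19.20 + $21.59 + $93.86 = $791.46
Net pay = $1,877.19 − $791.46 = $1,085.73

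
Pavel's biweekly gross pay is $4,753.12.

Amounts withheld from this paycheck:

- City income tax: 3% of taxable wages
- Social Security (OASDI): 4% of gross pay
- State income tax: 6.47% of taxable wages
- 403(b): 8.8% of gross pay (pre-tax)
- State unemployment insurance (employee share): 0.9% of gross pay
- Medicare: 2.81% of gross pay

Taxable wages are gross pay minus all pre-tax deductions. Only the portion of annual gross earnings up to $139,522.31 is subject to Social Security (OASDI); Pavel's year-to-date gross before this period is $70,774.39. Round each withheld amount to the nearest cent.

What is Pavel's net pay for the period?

403(b): $4,753.12 × 0.088 = $418.27
Taxable wages = $4,753.12 − $418.27 = $4,334.85
State income tax: $4,334.85 × 0.0647 = $280.46
City income tax: $4,334.85 × 0.03 = $130.05
Medicare: $4,753.12 × 0.0281 = $133.56
Social Security (OASDI): cap not yet reached, full $4,753.12 is subject → $4,753.12 × 0.04 = $190.12
State unemployment insurance (employee share): $4,753.12 × 0.009 = $42.78
Total deductions = $418.27 + $280.46 + $130.05 + $133.56 + $190.12 + $42.78 = $1,195.24
Net pay = $4,753.12 − $1,195.24 = $3,557.88

$3,557.88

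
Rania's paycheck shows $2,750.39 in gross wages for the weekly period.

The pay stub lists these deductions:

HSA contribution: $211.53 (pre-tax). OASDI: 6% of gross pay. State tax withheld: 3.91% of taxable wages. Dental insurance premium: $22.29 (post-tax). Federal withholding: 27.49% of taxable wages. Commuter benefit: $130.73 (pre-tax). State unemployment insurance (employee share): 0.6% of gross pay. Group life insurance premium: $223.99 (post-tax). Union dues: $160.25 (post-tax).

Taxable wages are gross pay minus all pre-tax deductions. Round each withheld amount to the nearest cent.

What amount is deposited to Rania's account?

Commuter benefit: $130.73
HSA contribution: $211.53
Pre-tax total = $130.73 + $211.53 = $342.26
Taxable wages = $2,750.39 − $342.26 = $2,408.13
Federal withholding: $2,408.13 × 0.2749 = $661.99
State tax withheld: $2,408.13 × 0.0391 = $94.16
OASDI: $2,750.39 × 0.06 = $165.02
State unemployment insurance (employee share): $2,750.39 × 0.006 = $16.50
Union dues: $160.25
Group life insurance premium: $223.99
Dental insurance premium: $22.29
Total deductions = $130.73 + $211.53 + $661.99 + $94.16 + $165.02 + $16.50 + $160.25 + $223.99 + $22.29 = $1,686.46
Net pay = $2,750.39 − $1,686.46 = $1,063.93

$1,063.93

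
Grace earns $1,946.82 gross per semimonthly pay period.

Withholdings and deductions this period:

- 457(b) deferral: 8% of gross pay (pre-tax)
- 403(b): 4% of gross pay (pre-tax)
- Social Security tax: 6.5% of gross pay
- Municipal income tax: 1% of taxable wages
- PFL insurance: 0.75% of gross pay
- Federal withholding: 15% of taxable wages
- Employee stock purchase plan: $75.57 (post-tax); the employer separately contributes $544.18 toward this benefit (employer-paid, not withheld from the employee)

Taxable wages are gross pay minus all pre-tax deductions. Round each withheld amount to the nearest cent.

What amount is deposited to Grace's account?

403(b): $1,946.82 × 0.04 = $77.87
457(b) deferral: $1,946.82 × 0.08 = $155.75
Pre-tax total = $77.87 + $155.75 = $233.62
Taxable wages = $1,946.82 − $233.62 = $1,713.20
Federal withholding: $1,713.20 × 0.15 = $256.98
Municipal income tax: $1,713.20 × 0.01 = $17.13
PFL insurance: $1,946.82 × 0.0075 = $14.60
Social Security tax: $1,946.82 × 0.065 = $126.54
Employee stock purchase plan: $75.57
(Employer's $544.18 toward employee stock purchase plan is not withheld from the employee.)
Total deductions = $77.87 + $155.75 + $256.98 + $17.13 + $14.60 + $126.54 + $75.57 = $724.44
Net pay = $1,946.82 − $724.44 = $1,222.38

$1,222.38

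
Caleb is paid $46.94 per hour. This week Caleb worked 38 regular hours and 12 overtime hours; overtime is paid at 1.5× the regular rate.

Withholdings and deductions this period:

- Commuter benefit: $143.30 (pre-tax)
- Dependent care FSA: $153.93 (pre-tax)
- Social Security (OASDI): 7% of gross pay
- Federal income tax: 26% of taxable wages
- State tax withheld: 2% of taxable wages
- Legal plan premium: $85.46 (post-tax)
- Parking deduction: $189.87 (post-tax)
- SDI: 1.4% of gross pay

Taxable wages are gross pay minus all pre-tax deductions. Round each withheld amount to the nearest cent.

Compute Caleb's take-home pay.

Regular pay: 38 × $46.94 = $1783.72
Overtime pay: 12 × $46.94 × 1.5 = $844.92
Gross pay = $1783.72 + $844.92 = $2628.64
Commuter benefit: $143.30
Dependent care FSA: $153.93
Pre-tax total = $143.30 + $153.93 = $297.23
Taxable wages = $2628.64 − $297.23 = $2331.41
Federal income tax: $2331.41 × 0.26 = $606.17
State tax withheld: $2331.41 × 0.02 = $46.63
SDI: $2628.64 × 0.014 = $36.80
Social Security (OASDI): $2628.64 × 0.07 = $184.00
Legal plan premium: $85.46
Parking deduction: $189.87
Total deductions = $143.30 + $153.93 + $606.17 + $46.63 + $36.80 + $184.00 + $85.46 + $189.87 = $1446.16
Net pay = $2628.64 − $1446.16 = $1182.48

$1182.48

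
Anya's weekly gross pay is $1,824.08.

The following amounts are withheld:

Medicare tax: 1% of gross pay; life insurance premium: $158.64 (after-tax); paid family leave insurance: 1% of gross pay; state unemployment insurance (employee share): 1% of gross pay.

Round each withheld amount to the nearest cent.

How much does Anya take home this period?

$1,610.72

Medicare tax: $1,824.08 × 0.01 = $18.24
State unemployment insurance (employee share): $1,824.08 × 0.01 = $18.24
Paid family leave insurance: $1,824.08 × 0.01 = $18.24
Life insurance premium: $158.64
Total deductions = $18.24 + $18.24 + $18.24 + $158.64 = $213.36
Net pay = $1,824.08 − $213.36 = $1,610.72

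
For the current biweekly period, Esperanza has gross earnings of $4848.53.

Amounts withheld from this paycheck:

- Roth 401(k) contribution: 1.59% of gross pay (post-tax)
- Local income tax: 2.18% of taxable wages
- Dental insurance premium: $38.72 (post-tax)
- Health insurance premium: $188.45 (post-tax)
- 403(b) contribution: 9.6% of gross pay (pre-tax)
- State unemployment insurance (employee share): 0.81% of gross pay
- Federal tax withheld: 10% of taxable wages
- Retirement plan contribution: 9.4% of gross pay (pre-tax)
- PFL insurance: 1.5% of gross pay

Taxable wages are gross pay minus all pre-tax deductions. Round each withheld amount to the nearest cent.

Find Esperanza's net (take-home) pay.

403(b) contribution: $4848.53 × 0.096 = $465.46
Retirement plan contribution: $4848.53 × 0.094 = $455.76
Pre-tax total = $465.46 + $455.76 = $921.22
Taxable wages = $4848.53 − $921.22 = $3927.31
Federal tax withheld: $3927.31 × 0.1 = $392.73
Local income tax: $3927.31 × 0.0218 = $85.62
State unemployment insurance (employee share): $4848.53 × 0.0081 = $39.27
PFL insurance: $4848.53 × 0.015 = $72.73
Health insurance premium: $188.45
Dental insurance premium: $38.72
Roth 401(k) contribution: $4848.53 × 0.0159 = $77.09
Total deductions = $465.46 + $455.76 + $392.73 + $85.62 + $39.27 + $72.73 + $188.45 + $38.72 + $77.09 = $1815.83
Net pay = $4848.53 − $1815.83 = $3032.70

$3032.70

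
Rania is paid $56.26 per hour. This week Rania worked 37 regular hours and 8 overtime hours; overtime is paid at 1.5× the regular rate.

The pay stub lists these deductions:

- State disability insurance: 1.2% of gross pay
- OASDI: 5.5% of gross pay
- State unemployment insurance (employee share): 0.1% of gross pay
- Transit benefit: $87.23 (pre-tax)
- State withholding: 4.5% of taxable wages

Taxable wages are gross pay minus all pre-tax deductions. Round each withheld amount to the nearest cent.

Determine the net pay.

$2,361.92

Regular pay: 37 × $56.26 = $2,081.62
Overtime pay: 8 × $56.26 × 1.5 = $675.12
Gross pay = $2,081.62 + $675.12 = $2,756.74
Transit benefit: $87.23
Taxable wages = $2,756.74 − $87.23 = $2,669.51
State withholding: $2,669.51 × 0.045 = $120.13
State disability insurance: $2,756.74 × 0.012 = $33.08
OASDI: $2,756.74 × 0.055 = $151.62
State unemployment insurance (employee share): $2,756.74 × 0.001 = $2.76
Total deductions = $87.23 + $120.13 + $33.08 + $151.62 + $2.76 = $394.82
Net pay = $2,756.74 − $394.82 = $2,361.92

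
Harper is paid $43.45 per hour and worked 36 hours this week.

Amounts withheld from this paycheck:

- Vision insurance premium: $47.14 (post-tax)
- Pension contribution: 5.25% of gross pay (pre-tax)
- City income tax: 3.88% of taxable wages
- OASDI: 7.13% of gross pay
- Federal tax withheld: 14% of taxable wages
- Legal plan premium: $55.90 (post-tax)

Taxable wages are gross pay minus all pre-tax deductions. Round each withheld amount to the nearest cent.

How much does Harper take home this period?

$1,002.52

Gross pay: 36 × $43.45 = $1,564.20
Pension contribution: $1,564.20 × 0.0525 = $82.12
Taxable wages = $1,564.20 − $82.12 = $1,482.08
Federal tax withheld: $1,482.08 × 0.14 = $207.49
City income tax: $1,482.08 × 0.0388 = $57.50
OASDI: $1,564.20 × 0.0713 = $111.53
Legal plan premium: $55.90
Vision insurance premium: $47.14
Total deductions = $82.12 + $207.49 + $57.50 + $111.53 + $55.90 + $47.14 = $561.68
Net pay = $1,564.20 − $561.68 = $1,002.52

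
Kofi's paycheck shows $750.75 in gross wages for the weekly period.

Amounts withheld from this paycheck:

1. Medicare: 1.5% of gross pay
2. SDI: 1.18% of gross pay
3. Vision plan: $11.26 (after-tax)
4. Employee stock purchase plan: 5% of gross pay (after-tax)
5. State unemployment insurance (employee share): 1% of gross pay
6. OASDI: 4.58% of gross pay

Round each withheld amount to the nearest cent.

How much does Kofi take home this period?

$639.94

SDI: $750.75 × 0.0118 = $8.86
Medicare: $750.75 × 0.015 = $11.26
State unemployment insurance (employee share): $750.75 × 0.01 = $7.51
OASDI: $750.75 × 0.0458 = $34.38
Employee stock purchase plan: $750.75 × 0.05 = $37.54
Vision plan: $11.26
Total deductions = $8.86 + $11.26 + $7.51 + $34.38 + $37.54 + $11.26 = $110.81
Net pay = $750.75 − $110.81 = $639.94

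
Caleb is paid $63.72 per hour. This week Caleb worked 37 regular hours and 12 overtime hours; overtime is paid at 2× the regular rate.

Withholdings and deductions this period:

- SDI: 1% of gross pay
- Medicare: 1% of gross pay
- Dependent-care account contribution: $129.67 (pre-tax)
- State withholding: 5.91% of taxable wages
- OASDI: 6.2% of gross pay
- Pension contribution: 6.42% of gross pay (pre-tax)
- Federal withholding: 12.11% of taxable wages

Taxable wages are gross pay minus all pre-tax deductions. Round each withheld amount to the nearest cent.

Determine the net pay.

Regular pay: 37 × $63.72 = $2,357.64
Overtime pay: 12 × $63.72 × 2 = $1,529.28
Gross pay = $2,357.64 + $1,529.28 = $3,886.92
Dependent-care account contribution: $129.67
Pension contribution: $3,886.92 × 0.0642 = $249.54
Pre-tax total = $129.67 + $249.54 = $379.21
Taxable wages = $3,886.92 − $379.21 = $3,507.71
State withholding: $3,507.71 × 0.0591 = $207.31
Federal withholding: $3,507.71 × 0.1211 = $424.78
Medicare: $3,886.92 × 0.01 = $38.87
SDI: $3,886.92 × 0.01 = $38.87
OASDI: $3,886.92 × 0.062 = $240.99
Total deductions = $129.67 + $249.54 + $207.31 + $424.78 + $38.87 + $38.87 + $240.99 = $1,330.03
Net pay = $3,886.92 − $1,330.03 = $2,556.89

$2,556.89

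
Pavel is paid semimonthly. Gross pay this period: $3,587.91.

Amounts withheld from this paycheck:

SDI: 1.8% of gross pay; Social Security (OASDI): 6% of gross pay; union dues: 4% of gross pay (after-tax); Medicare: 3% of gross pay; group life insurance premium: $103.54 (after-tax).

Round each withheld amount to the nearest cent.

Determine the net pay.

SDI: $3,587.91 × 0.018 = $64.58
Medicare: $3,587.91 × 0.03 = $107.64
Social Security (OASDI): $3,587.91 × 0.06 = $215.27
Union dues: $3,587.91 × 0.04 = $143.52
Group life insurance premium: $103.54
Total deductions = $64.58 + $107.64 + $215.27 + $143.52 + $103.54 = $634.55
Net pay = $3,587.91 − $634.55 = $2,953.36

$2,953.36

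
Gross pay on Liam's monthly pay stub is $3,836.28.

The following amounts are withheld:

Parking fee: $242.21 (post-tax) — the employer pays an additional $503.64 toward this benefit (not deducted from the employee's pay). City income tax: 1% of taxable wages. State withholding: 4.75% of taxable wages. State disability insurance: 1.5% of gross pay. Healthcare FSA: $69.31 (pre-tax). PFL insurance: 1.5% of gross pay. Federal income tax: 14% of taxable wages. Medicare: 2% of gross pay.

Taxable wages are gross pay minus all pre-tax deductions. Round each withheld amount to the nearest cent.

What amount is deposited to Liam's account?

$2,588.97

Healthcare FSA: $69.31
Taxable wages = $3,836.28 − $69.31 = $3,766.97
City income tax: $3,766.97 × 0.01 = $37.67
Federal income tax: $3,766.97 × 0.14 = $527.38
State withholding: $3,766.97 × 0.0475 = $178.93
Medicare: $3,836.28 × 0.02 = $76.73
State disability insurance: $3,836.28 × 0.015 = $57.54
PFL insurance: $3,836.28 × 0.015 = $57.54
Parking fee: $242.21
(Employer's $503.64 toward parking fee is not withheld from the employee.)
Total deductions = $69.31 + $37.67 + $527.38 + $178.93 + $76.73 + $57.54 + $57.54 + $242.21 = $1,247.31
Net pay = $3,836.28 − $1,247.31 = $2,588.97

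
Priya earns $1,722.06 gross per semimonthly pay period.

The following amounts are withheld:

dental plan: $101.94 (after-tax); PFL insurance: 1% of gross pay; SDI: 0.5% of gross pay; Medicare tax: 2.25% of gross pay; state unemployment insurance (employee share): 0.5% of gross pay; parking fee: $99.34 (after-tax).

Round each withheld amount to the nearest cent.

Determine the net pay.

$1,447.59

Medicare tax: $1,722.06 × 0.0225 = $38.75
State unemployment insurance (employee share): $1,722.06 × 0.005 = $8.61
PFL insurance: $1,722.06 × 0.01 = $17.22
SDI: $1,722.06 × 0.005 = $8.61
Dental plan: $101.94
Parking fee: $99.34
Total deductions = $38.75 + $8.61 + $17.22 + $8.61 + $101.94 + $99.34 = $274.47
Net pay = $1,722.06 − $274.47 = $1,447.59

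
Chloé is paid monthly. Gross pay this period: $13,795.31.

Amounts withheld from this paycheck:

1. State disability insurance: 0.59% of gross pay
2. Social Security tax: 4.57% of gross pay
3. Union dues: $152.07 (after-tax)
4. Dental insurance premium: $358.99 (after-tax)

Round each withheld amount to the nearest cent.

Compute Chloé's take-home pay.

State disability insurance: $13,795.31 × 0.0059 = $81.39
Social Security tax: $13,795.31 × 0.0457 = $630.45
Union dues: $152.07
Dental insurance premium: $358.99
Total deductions = $81.39 + $630.45 + $152.07 + $358.99 = $1,222.90
Net pay = $13,795.31 − $1,222.90 = $12,572.41

$12,572.41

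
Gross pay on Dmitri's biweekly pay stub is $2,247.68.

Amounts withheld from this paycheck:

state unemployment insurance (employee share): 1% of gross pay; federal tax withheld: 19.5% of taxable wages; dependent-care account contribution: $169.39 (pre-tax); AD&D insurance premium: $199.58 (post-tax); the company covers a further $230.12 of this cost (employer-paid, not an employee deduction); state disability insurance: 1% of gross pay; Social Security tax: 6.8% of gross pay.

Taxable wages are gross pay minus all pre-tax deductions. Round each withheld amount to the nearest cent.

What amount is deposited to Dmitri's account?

$1,275.64

Dependent-care account contribution: $169.39
Taxable wages = $2,247.68 − $169.39 = $2,078.29
Federal tax withheld: $2,078.29 × 0.195 = $405.27
State disability insurance: $2,247.68 × 0.01 = $22.48
Social Security tax: $2,247.68 × 0.068 = $152.84
State unemployment insurance (employee share): $2,247.68 × 0.01 = $22.48
AD&D insurance premium: $199.58
(Employer's $230.12 toward AD&D insurance premium is not withheld from the employee.)
Total deductions = $169.39 + $405.27 + $22.48 + $152.84 + $22.48 + $199.58 = $972.04
Net pay = $2,247.68 − $972.04 = $1,275.64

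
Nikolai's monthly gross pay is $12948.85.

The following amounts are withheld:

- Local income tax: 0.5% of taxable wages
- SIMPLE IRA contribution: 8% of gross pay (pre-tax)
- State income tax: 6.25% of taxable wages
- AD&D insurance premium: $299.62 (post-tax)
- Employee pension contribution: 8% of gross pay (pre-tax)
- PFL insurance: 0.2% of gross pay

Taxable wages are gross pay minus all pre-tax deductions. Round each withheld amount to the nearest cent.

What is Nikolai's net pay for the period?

$9817.31

SIMPLE IRA contribution: $12948.85 × 0.08 = $1035.91
Employee pension contribution: $12948.85 × 0.08 = $1035.91
Pre-tax total = $1035.91 + $1035.91 = $2071.82
Taxable wages = $12948.85 − $2071.82 = $10877.03
State income tax: $10877.03 × 0.0625 = $679.81
Local income tax: $10877.03 × 0.005 = $54.39
PFL insurance: $12948.85 × 0.002 = $25.90
AD&D insurance premium: $299.62
Total deductions = $1035.91 + $1035.91 + $679.81 + $54.39 + $25.90 + $299.62 = $3131.54
Net pay = $12948.85 − $3131.54 = $9817.31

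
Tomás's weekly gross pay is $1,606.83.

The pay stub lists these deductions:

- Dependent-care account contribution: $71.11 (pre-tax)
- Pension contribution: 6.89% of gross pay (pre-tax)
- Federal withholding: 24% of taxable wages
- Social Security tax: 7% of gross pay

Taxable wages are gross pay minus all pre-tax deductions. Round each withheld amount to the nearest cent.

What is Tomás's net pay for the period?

Dependent-care account contribution: $71.11
Pension contribution: $1,606.83 × 0.0689 = $110.71
Pre-tax total = $71.11 + $110.71 = $181.82
Taxable wages = $1,606.83 − $181.82 = $1,425.01
Federal withholding: $1,425.01 × 0.24 = $342.00
Social Security tax: $1,606.83 × 0.07 = $112.48
Total deductions = $71.11 + $110.71 + $342.00 + $112.48 = $636.30
Net pay = $1,606.83 − $636.30 = $970.53

$970.53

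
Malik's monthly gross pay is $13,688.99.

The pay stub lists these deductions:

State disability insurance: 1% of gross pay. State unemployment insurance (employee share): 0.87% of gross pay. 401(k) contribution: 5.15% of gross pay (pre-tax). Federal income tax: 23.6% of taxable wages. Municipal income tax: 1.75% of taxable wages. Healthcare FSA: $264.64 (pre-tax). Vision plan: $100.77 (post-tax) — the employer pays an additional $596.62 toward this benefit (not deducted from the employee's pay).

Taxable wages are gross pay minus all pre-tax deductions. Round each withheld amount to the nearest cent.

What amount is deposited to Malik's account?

Healthcare FSA: $264.64
401(k) contribution: $13,688.99 × 0.0515 = $704.98
Pre-tax total = $264.64 + $704.98 = $969.62
Taxable wages = $13,688.99 − $969.62 = $12,719.37
Municipal income tax: $12,719.37 × 0.0175 = $222.59
Federal income tax: $12,719.37 × 0.236 = $3,001.77
State unemployment insurance (employee share): $13,688.99 × 0.0087 = $119.09
State disability insurance: $13,688.99 × 0.01 = $136.89
Vision plan: $100.77
(Employer's $596.62 toward vision plan is not withheld from the employee.)
Total deductions = $264.64 + $704.98 + $222.59 + $3,001.77 + $119.09 + $136.89 + $100.77 = $4,550.73
Net pay = $13,688.99 − $4,550.73 = $9,138.26

$9,138.26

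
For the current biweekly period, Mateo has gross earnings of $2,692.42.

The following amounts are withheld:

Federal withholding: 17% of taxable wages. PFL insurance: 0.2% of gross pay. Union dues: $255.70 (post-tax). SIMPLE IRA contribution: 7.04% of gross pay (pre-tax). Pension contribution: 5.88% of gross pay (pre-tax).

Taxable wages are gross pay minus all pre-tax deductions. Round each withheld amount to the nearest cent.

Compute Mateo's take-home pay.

$1,684.90

Pension contribution: $2,692.42 × 0.0588 = $158.31
SIMPLE IRA contribution: $2,692.42 × 0.0704 = $189.55
Pre-tax total = $158.31 + $189.55 = $347.86
Taxable wages = $2,692.42 − $347.86 = $2,344.56
Federal withholding: $2,344.56 × 0.17 = $398.58
PFL insurance: $2,692.42 × 0.002 = $5.38
Union dues: $255.70
Total deductions = $158.31 + $189.55 + $398.58 + $5.38 + $255.70 = $1,007.52
Net pay = $2,692.42 − $1,007.52 = $1,684.90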